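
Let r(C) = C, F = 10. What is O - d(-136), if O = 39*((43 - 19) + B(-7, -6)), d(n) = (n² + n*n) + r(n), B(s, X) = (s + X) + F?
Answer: -36037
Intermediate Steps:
B(s, X) = 10 + X + s (B(s, X) = (s + X) + 10 = (X + s) + 10 = 10 + X + s)
d(n) = n + 2*n² (d(n) = (n² + n*n) + n = (n² + n²) + n = 2*n² + n = n + 2*n²)
O = 819 (O = 39*((43 - 19) + (10 - 6 - 7)) = 39*(24 - 3) = 39*21 = 819)
O - d(-136) = 819 - (-136)*(1 + 2*(-136)) = 819 - (-136)*(1 - 272) = 819 - (-136)*(-271) = 819 - 1*36856 = 819 - 36856 = -36037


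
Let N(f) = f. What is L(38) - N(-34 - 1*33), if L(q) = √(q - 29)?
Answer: 70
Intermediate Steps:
L(q) = √(-29 + q)
L(38) - N(-34 - 1*33) = √(-29 + 38) - (-34 - 1*33) = √9 - (-34 - 33) = 3 - 1*(-67) = 3 + 67 = 70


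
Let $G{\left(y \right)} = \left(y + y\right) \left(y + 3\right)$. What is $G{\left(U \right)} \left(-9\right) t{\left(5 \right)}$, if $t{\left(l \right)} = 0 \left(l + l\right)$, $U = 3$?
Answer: $0$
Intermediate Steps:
$G{\left(y \right)} = 2 y \left(3 + y\right)$
$t{\left(l \right)} = 0$ ($t{\left(l \right)} = 0 \cdot 2 l = 0$)
$G{\left(U \right)} \left(-9\right) t{\left(5 \right)} = 2 \cdot 3 \left(3 + 3\right) \left(-9\right) 0 = 2 \cdot 3 \cdot 6 \left(-9\right) 0 = 36 \left(-9\right) 0 = \left(-324\right) 0 = 0$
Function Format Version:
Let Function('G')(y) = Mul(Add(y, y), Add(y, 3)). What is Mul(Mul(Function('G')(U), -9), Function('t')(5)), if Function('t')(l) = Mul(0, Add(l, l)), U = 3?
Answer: 0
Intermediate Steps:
Function('G')(y) = Mul(2, y, Add(3, y)) (Function('G')(y) = Mul(Mul(2, y), Add(3, y)) = Mul(2, y, Add(3, y)))
Function('t')(l) = 0 (Function('t')(l) = Mul(0, Mul(2, l)) = 0)
Mul(Mul(Function('G')(U), -9), Function('t')(5)) = Mul(Mul(Mul(2, 3, Add(3, 3)), -9), 0) = Mul(Mul(Mul(2, 3, 6), -9), 0) = Mul(Mul(36, -9), 0) = Mul(-324, 0) = 0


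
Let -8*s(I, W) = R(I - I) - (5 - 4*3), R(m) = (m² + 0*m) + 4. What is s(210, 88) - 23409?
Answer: -187283/8 ≈ -23410.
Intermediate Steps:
R(m) = 4 + m² (R(m) = (m² + 0) + 4 = m² + 4 = 4 + m²)
s(I, W) = -11/8 (s(I, W) = -((4 + (I - I)²) - (5 - 4*3))/8 = -((4 + 0²) - (5 - 12))/8 = -((4 + 0) - 1*(-7))/8 = -(4 + 7)/8 = -⅛*11 = -11/8)
s(210, 88) - 23409 = -11/8 - 23409 = -187283/8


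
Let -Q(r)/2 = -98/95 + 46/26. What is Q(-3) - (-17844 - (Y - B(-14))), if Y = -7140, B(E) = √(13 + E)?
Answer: 13217618/1235 - I ≈ 10703.0 - 1.0*I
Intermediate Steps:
Q(r) = -1822/1235 (Q(r) = -2*(-98/95 + 46/26) = -2*(-98*1/95 + 46*(1/26)) = -2*(-98/95 + 23/13) = -2*911/1235 = -1822/1235)
Q(-3) - (-17844 - (Y - B(-14))) = -1822/1235 - (-17844 - (-7140 - √(13 - 14))) = -1822/1235 - (-17844 - (-7140 - √(-1))) = -1822/1235 - (-17844 - (-7140 - I)) = -1822/1235 - (-17844 + (7140 + I)) = -1822/1235 - (-10704 + I) = -1822/1235 + (10704 - I) = 13217618/1235 - I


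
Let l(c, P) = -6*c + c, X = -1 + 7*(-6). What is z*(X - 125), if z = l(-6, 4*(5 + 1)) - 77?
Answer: 7896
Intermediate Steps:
X = -43 (X = -1 - 42 = -43)
l(c, P) = -5*c
z = -47 (z = -5*(-6) - 77 = 30 - 77 = -47)
z*(X - 125) = -47*(-43 - 125) = -47*(-168) = 7896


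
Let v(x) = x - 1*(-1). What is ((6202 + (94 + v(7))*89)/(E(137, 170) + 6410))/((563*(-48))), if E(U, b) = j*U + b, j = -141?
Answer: 955/21512793 ≈ 4.4392e-5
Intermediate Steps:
E(U, b) = b - 141*U (E(U, b) = -141*U + b = b - 141*U)
v(x) = 1 + x (v(x) = x + 1 = 1 + x)
((6202 + (94 + v(7))*89)/(E(137, 170) + 6410))/((563*(-48))) = ((6202 + (94 + (1 + 7))*89)/((170 - 141*137) + 6410))/((563*(-48))) = ((6202 + (94 + 8)*89)/((170 - 19317) + 6410))/(-27024) = ((6202 + 102*89)/(-19147 + 6410))*(-1/27024) = ((6202 + 9078)/(-12737))*(-1/27024) = (15280*(-1/12737))*(-1/27024) = -15280/12737*(-1/27024) = 955/21512793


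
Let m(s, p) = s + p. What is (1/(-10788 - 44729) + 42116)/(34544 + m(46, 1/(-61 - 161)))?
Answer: 519070181562/426313877143 ≈ 1.2176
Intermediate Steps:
m(s, p) = p + s
(1/(-10788 - 44729) + 42116)/(34544 + m(46, 1/(-61 - 161))) = (1/(-10788 - 44729) + 42116)/(34544 + (1/(-61 - 161) + 46)) = (1/(-55517) + 42116)/(34544 + (1/(-222) + 46)) = (-1/55517 + 42116)/(34544 + (-1/222 + 46)) = 2338153971/(55517*(34544 + 10211/222)) = 2338153971/(55517*(7678979/222)) = (2338153971/55517)*(222/7678979) = 519070181562/426313877143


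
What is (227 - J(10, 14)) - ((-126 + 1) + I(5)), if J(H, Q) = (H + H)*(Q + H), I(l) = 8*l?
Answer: -168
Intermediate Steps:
J(H, Q) = 2*H*(H + Q) (J(H, Q) = (2*H)*(H + Q) = 2*H*(H + Q))
(227 - J(10, 14)) - ((-126 + 1) + I(5)) = (227 - 2*10*(10 + 14)) - ((-126 + 1) + 8*5) = (227 - 2*10*24) - (-125 + 40) = (227 - 1*480) - 1*(-85) = (227 - 480) + 85 = -253 + 85 = -168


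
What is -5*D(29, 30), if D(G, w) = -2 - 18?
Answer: 100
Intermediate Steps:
D(G, w) = -20
-5*D(29, 30) = -5*(-20) = 100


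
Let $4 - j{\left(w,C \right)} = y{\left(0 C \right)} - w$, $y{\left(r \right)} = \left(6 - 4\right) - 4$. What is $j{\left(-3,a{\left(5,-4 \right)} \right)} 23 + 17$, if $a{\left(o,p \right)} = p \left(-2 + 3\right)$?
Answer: $86$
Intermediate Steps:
$y{\left(r \right)} = -2$ ($y{\left(r \right)} = 2 - 4 = -2$)
$a{\left(o,p \right)} = p$ ($a{\left(o,p \right)} = p 1 = p$)
$j{\left(w,C \right)} = 6 + w$ ($j{\left(w,C \right)} = 4 - \left(-2 - w\right) = 4 + \left(2 + w\right) = 6 + w$)
$j{\left(-3,a{\left(5,-4 \right)} \right)} 23 + 17 = \left(6 - 3\right) 23 + 17 = 3 \cdot 23 + 17 = 69 + 17 = 86$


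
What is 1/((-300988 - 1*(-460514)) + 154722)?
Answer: 1/314248 ≈ 3.1822e-6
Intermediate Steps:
1/((-300988 - 1*(-460514)) + 154722) = 1/((-300988 + 460514) + 154722) = 1/(159526 + 154722) = 1/314248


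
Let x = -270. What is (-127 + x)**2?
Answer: 157609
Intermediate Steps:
(-127 + x)**2 = (-127 - 270)**2 = (-397)**2 = 157609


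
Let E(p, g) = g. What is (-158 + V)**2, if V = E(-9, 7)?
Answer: 22801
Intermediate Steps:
V = 7
(-158 + V)**2 = (-158 + 7)**2 = (-151)**2 = 22801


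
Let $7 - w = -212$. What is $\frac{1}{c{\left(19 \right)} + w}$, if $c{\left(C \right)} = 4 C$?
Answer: $\frac{1}{295} \approx 0.0033898$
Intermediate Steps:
$w = 219$ ($w = 7 - -212 = 7 + 212 = 219$)
$\frac{1}{c{\left(19 \right)} + w} = \frac{1}{4 \cdot 19 + 219} = \frac{1}{76 + 219} = \frac{1}{295}$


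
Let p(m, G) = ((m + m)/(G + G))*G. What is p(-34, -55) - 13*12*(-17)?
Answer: 2618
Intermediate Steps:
p(m, G) = m (p(m, G) = ((2*m)/((2*G)))*G = ((2*m)*(1/(2*G)))*G = (m/G)*G = m)
p(-34, -55) - 13*12*(-17) = -34 - 13*12*(-17) = -34 - 156*(-17) = -34 + 2652 = 2618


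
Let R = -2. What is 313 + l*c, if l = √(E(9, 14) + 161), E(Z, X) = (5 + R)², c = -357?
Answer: 313 - 357*√170 ≈ -4341.7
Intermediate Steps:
E(Z, X) = 9 (E(Z, X) = (5 - 2)² = 3² = 9)
l = √170 (l = √(9 + 161) = √170 ≈ 13.038)
313 + l*c = 313 + √170*(-357) = 313 - 357*√170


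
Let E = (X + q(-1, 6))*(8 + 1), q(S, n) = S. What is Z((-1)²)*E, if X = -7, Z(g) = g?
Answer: -72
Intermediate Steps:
E = -72 (E = (-7 - 1)*(8 + 1) = -8*9 = -72)
Z((-1)²)*E = (-1)²*(-72) = 1*(-72) = -72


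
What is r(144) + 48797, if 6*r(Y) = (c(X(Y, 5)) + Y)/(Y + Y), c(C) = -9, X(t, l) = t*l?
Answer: 3123013/64 ≈ 48797.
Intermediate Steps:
X(t, l) = l*t
r(Y) = (-9 + Y)/(12*Y) (r(Y) = ((-9 + Y)/(Y + Y))/6 = ((-9 + Y)/((2*Y)))/6 = ((-9 + Y)*(1/(2*Y)))/6 = ((-9 + Y)/(2*Y))/6 = (-9 + Y)/(12*Y))
r(144) + 48797 = (1/12)*(-9 + 144)/144 + 48797 = (1/12)*(1/144)*135 + 48797 = 5/64 + 48797 = 3123013/64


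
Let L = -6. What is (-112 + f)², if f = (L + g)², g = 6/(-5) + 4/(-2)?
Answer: 467856/625 ≈ 748.57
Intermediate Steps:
g = -16/5 (g = 6*(-⅕) + 4*(-½) = -6/5 - 2 = -16/5 ≈ -3.2000)
f = 2116/25 (f = (-6 - 16/5)² = (-46/5)² = 2116/25 ≈ 84.640)
(-112 + f)² = (-112 + 2116/25)² = (-684/25)² = 467856/625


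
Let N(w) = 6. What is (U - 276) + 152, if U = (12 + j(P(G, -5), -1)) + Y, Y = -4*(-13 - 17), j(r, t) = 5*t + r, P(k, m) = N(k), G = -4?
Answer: 9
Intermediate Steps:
P(k, m) = 6
j(r, t) = r + 5*t
Y = 120 (Y = -4*(-30) = 120)
U = 133 (U = (12 + (6 + 5*(-1))) + 120 = (12 + (6 - 5)) + 120 = (12 + 1) + 120 = 13 + 120 = 133)
(U - 276) + 152 = (133 - 276) + 152 = -143 + 152 = 9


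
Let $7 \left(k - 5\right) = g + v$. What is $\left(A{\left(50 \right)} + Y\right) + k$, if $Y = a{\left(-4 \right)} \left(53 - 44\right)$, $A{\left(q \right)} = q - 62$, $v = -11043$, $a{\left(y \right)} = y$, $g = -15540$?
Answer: $- \frac{26884}{7} \approx -3840.6$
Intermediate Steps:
$k = - \frac{26548}{7}$ ($k = 5 + \frac{-15540 - 11043}{7} = 5 + \frac{1}{7} \left(-26583\right) = 5 - \frac{26583}{7} = - \frac{26548}{7} \approx -3792.6$)
$A{\left(q \right)} = -62 + q$
$Y = -36$ ($Y = - 4 \left(53 - 44\right) = \left(-4\right) 9 = -36$)
$\left(A{\left(50 \right)} + Y\right) + k = \left(\left(-62 + 50\right) - 36\right) - \frac{26548}{7} = \left(-12 - 36\right) - \frac{26548}{7} = -48 - \frac{26548}{7} = - \frac{26884}{7}$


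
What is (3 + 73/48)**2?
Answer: 47089/2304 ≈ 20.438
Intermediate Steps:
(3 + 73/48)**2 = (217/48)**2 = 47089/2304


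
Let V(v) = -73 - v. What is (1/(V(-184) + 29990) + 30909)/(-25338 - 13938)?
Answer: -465195905/591123438 ≈ -0.78697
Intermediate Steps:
(1/(V(-184) + 29990) + 30909)/(-25338 - 13938) = (1/((-73 - 1*(-184)) + 29990) + 30909)/(-25338 - 13938) = (1/((-73 + 184) + 29990) + 30909)/(-39276) = (1/(111 + 29990) + 30909)*(-1/39276) = (1/30101 + 30909)*(-1/39276) = (930391810/30101)*(-1/39276) = -465195905/591123438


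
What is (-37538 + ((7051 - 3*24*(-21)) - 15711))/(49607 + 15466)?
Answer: -44686/65073 ≈ -0.68671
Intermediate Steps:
(-37538 + ((7051 - 3*24*(-21)) - 15711))/(49607 + 15466) = (-37538 + ((7051 - 72*(-21)) - 15711))/65073 = (-37538 + ((7051 + 1512) - 15711))*(1/65073) = (-37538 + (8563 - 15711))*(1/65073) = (-37538 - 7148)*(1/65073) = -44686*1/65073 = -44686/65073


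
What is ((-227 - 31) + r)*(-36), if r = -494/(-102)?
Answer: 154932/17 ≈ 9113.6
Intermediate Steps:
r = 247/51 (r = -494*(-1/102) = 247/51 ≈ 4.8431)
((-227 - 31) + r)*(-36) = ((-227 - 31) + 247/51)*(-36) = (-258 + 247/51)*(-36) = -12911/51*(-36) = 154932/17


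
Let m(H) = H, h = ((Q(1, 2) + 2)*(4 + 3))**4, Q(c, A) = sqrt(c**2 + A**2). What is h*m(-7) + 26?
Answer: -2705901 - 1210104*sqrt(5) ≈ -5.4118e+6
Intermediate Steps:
Q(c, A) = sqrt(A**2 + c**2)
h = (14 + 7*sqrt(5))**4 (h = ((sqrt(2**2 + 1**2) + 2)*(4 + 3))**4 = ((sqrt(4 + 1) + 2)*7)**4 = ((sqrt(5) + 2)*7)**4 = ((2 + sqrt(5))*7)**4 = (14 + 7*sqrt(5))**4 ≈ 7.7311e+5)
h*m(-7) + 26 = (386561 + 172872*sqrt(5))*(-7) + 26 = (-2705927 - 1210104*sqrt(5)) + 26 = -2705901 - 1210104*sqrt(5)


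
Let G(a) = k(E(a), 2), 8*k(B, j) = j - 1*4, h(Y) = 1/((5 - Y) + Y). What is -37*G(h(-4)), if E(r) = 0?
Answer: 37/4 ≈ 9.2500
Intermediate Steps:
h(Y) = 1/5
k(B, j) = -1/2 + j/8 (k(B, j) = (j - 1*4)/8 = (j - 4)/8 = (-4 + j)/8 = -1/2 + j/8)
G(a) = -1/4 (G(a) = -1/2 + (1/8)*2 = -1/2 + 1/4 = -1/4)
-37*G(h(-4)) = -37*(-1/4) = 37/4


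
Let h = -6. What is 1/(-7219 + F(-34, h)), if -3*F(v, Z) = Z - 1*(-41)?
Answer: -3/21692 ≈ -0.00013830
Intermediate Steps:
F(v, Z) = -41/3 - Z/3 (F(v, Z) = -(Z - 1*(-41))/3 = -(Z + 41)/3 = -(41 + Z)/3 = -41/3 - Z/3)
1/(-7219 + F(-34, h)) = 1/(-7219 + (-41/3 - 1/3*(-6))) = 1/(-7219 + (-41/3 + 2)) = 1/(-7219 - 35/3) = 1/(-21692/3) = -3/21692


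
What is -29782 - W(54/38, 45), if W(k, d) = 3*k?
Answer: -565939/19 ≈ -29786.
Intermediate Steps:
-29782 - W(54/38, 45) = -29782 - 3*54/38 = -29782 - 3*54*(1/38) = -29782 - 3*27/19 = -29782 - 1*81/19 = -29782 - 81/19 = -565939/19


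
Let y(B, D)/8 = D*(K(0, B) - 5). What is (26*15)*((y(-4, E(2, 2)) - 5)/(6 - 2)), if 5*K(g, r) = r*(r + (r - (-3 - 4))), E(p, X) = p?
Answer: -14079/2 ≈ -7039.5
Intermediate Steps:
K(g, r) = r*(7 + 2*r)/5 (K(g, r) = (r*(r + (r - (-3 - 4))))/5 = (r*(r + (r - 1*(-7))))/5 = (r*(r + (r + 7)))/5 = (r*(r + (7 + r)))/5 = (r*(7 + 2*r))/5 = r*(7 + 2*r)/5)
y(B, D) = 8*D*(-5 + B*(7 + 2*B)/5) (y(B, D) = 8*(D*(B*(7 + 2*B)/5 - 5)) = 8*(D*(-5 + B*(7 + 2*B)/5)) = 8*D*(-5 + B*(7 + 2*B)/5))
(26*15)*((y(-4, E(2, 2)) - 5)/(6 - 2)) = (26*15)*(((8/5)*2*(-25 - 4*(7 + 2*(-4))) - 5)/(6 - 2)) = 390*(((8/5)*2*(-25 - 4*(7 - 8)) - 5)/4) = 390*(((8/5)*2*(-25 - 4*(-1)) - 5)*(¼)) = 390*(((8/5)*2*(-25 + 4) - 5)*(¼)) = 390*(((8/5)*2*(-21) - 5)*(¼)) = 390*((-336/5 - 5)*(¼)) = 390*(-361/5*¼) = 390*(-361/20) = -14079/2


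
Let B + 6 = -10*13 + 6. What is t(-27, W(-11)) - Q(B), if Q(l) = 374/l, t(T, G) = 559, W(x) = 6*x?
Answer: 36522/65 ≈ 561.88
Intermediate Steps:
B = -130 (B = -6 + (-10*13 + 6) = -6 + (-130 + 6) = -6 - 124 = -130)
t(-27, W(-11)) - Q(B) = 559 - 374/(-130) = 559 - 374*(-1)/130 = 559 - 1*(-187/65) = 559 + 187/65 = 36522/65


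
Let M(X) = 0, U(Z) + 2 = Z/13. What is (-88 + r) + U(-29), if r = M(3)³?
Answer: -1199/13 ≈ -92.231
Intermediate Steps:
U(Z) = -2 + Z/13
r = 0 (r = 0³ = 0)
(-88 + r) + U(-29) = (-88 + 0) + (-2 + (1/13)*(-29)) = -88 + (-2 - 29/13) = -88 - 55/13 = -1199/13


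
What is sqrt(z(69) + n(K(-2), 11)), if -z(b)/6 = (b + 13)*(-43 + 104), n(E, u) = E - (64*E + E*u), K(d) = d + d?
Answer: 2*I*sqrt(7429) ≈ 172.38*I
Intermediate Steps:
K(d) = 2*d
n(E, u) = -63*E - E*u (n(E, u) = E + (-64*E - E*u) = -63*E - E*u)
z(b) = -4758 - 366*b (z(b) = -6*(b + 13)*(-43 + 104) = -6*(13 + b)*61 = -6*(793 + 61*b) = -4758 - 366*b)
sqrt(z(69) + n(K(-2), 11)) = sqrt((-4758 - 366*69) - 2*(-2)*(63 + 11)) = sqrt((-4758 - 25254) - 1*(-4)*74) = sqrt(-30012 + 296) = sqrt(-29716) = 2*I*sqrt(7429)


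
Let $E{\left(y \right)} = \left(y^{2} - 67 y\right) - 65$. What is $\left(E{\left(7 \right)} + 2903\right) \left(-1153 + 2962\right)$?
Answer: $4374162$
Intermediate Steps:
$E{\left(y \right)} = -65 + y^{2} - 67 y$
$\left(E{\left(7 \right)} + 2903\right) \left(-1153 + 2962\right) = \left(\left(-65 + 7^{2} - 469\right) + 2903\right) \left(-1153 + 2962\right) = \left(\left(-65 + 49 - 469\right) + 2903\right) 1809 = \left(-485 + 2903\right) 1809 = 2418 \cdot 1809 = 4374162$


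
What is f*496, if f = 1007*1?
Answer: 499472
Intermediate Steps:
f = 1007
f*496 = 1007*496 = 499472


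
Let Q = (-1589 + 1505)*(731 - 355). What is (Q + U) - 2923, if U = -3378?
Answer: -37885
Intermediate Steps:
Q = -31584 (Q = -84*376 = -31584)
(Q + U) - 2923 = (-31584 - 3378) - 2923 = -34962 - 2923 = -37885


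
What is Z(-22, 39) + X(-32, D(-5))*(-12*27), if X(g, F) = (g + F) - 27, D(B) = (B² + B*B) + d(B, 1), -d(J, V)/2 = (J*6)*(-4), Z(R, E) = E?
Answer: 80715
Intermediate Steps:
d(J, V) = 48*J (d(J, V) = -2*J*6*(-4) = -2*6*J*(-4) = -(-48)*J = 48*J)
D(B) = 2*B² + 48*B (D(B) = (B² + B*B) + 48*B = (B² + B²) + 48*B = 2*B² + 48*B)
X(g, F) = -27 + F + g (X(g, F) = (F + g) - 27 = -27 + F + g)
Z(-22, 39) + X(-32, D(-5))*(-12*27) = 39 + (-27 + 2*(-5)*(24 - 5) - 32)*(-12*27) = 39 + (-27 + 2*(-5)*19 - 32)*(-324) = 39 + (-27 - 190 - 32)*(-324) = 39 - 249*(-324) = 39 + 80676 = 80715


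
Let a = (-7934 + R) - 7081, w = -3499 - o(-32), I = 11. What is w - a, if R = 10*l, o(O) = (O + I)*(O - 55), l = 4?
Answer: 9649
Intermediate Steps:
o(O) = (-55 + O)*(11 + O) (o(O) = (O + 11)*(O - 55) = (11 + O)*(-55 + O) = (-55 + O)*(11 + O))
R = 40 (R = 10*4 = 40)
w = -5326 (w = -3499 - (-605 + (-32)**2 - 44*(-32)) = -3499 - (-605 + 1024 + 1408) = -3499 - 1*1827 = -3499 - 1827 = -5326)
a = -14975 (a = (-7934 + 40) - 7081 = -7894 - 7081 = -14975)
w - a = -5326 - 1*(-14975) = -5326 + 14975 = 9649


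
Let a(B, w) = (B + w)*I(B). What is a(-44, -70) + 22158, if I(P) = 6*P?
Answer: 52254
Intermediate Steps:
a(B, w) = 6*B*(B + w) (a(B, w) = (B + w)*(6*B) = 6*B*(B + w))
a(-44, -70) + 22158 = 6*(-44)*(-44 - 70) + 22158 = 6*(-44)*(-114) + 22158 = 30096 + 22158 = 52254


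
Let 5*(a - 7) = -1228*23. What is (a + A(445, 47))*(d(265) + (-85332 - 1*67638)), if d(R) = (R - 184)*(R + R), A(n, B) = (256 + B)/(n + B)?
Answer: 25450992042/41 ≈ 6.2076e+8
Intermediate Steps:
A(n, B) = (256 + B)/(B + n)
a = -28209/5 (a = 7 + (-1228*23)/5 = 7 + (⅕)*(-28244) = 7 - 28244/5 = -28209/5 ≈ -5641.8)
d(R) = 2*R*(-184 + R) (d(R) = (-184 + R)*(2*R) = 2*R*(-184 + R))
(a + A(445, 47))*(d(265) + (-85332 - 1*67638)) = (-28209/5 + (256 + 47)/(47 + 445))*(2*265*(-184 + 265) + (-85332 - 1*67638)) = (-28209/5 + 303/492)*(2*265*81 + (-85332 - 67638)) = (-28209/5 + (1/492)*303)*(42930 - 152970) = (-28209/5 + 101/164)*(-110040) = -4625771/820*(-110040) = 25450992042/41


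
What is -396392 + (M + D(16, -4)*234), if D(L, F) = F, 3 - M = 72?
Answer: -397397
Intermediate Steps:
M = -69 (M = 3 - 1*72 = 3 - 72 = -69)
-396392 + (M + D(16, -4)*234) = -396392 + (-69 - 4*234) = -396392 + (-69 - 936) = -396392 - 1005 = -397397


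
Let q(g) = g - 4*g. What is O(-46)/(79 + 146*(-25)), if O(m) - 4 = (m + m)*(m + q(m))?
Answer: 8460/3571 ≈ 2.3691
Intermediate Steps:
q(g) = -3*g
O(m) = 4 - 4*m² (O(m) = 4 + (m + m)*(m - 3*m) = 4 + (2*m)*(-2*m) = 4 - 4*m²)
O(-46)/(79 + 146*(-25)) = (4 - 4*(-46)²)/(79 + 146*(-25)) = (4 - 4*2116)/(79 - 3650) = (4 - 8464)/(-3571) = -8460*(-1/3571) = 8460/3571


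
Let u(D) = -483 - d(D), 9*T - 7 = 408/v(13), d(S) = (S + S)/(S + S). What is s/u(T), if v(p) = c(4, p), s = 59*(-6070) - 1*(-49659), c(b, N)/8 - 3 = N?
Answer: 308471/484 ≈ 637.34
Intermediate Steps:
c(b, N) = 24 + 8*N
d(S) = 1 (d(S) = (2*S)/((2*S)) = (2*S)*(1/(2*S)) = 1)
s = -308471 (s = -358130 + 49659 = -308471)
v(p) = 24 + 8*p
T = 163/144 (T = 7/9 + (408/(24 + 8*13))/9 = 7/9 + (408/(24 + 104))/9 = 7/9 + (408/128)/9 = 7/9 + (408*(1/128))/9 = 7/9 + (⅑)*(51/16) = 7/9 + 17/48 = 163/144 ≈ 1.1319)
u(D) = -484 (u(D) = -483 - 1*1 = -483 - 1 = -484)
s/u(T) = -308471/(-484) = -308471*(-1/484) = 308471/484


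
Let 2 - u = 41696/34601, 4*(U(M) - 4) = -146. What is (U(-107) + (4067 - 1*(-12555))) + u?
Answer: 1148081591/69202 ≈ 16590.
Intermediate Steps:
U(M) = -65/2 (U(M) = 4 + (¼)*(-146) = 4 - 73/2 = -65/2)
u = 27506/34601 (u = 2 - 41696/34601 = 27506/34601 ≈ 0.79495)
(U(-107) + (4067 - 1*(-12555))) + u = (-65/2 + (4067 - 1*(-12555))) + 27506/34601 = (-65/2 + (4067 + 12555)) + 27506/34601 = (-65/2 + 16622) + 27506/34601 = 33179/2 + 27506/34601 = 1148081591/69202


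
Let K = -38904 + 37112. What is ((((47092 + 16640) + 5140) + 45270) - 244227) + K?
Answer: -131877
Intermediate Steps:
K = -1792
((((47092 + 16640) + 5140) + 45270) - 244227) + K = ((((47092 + 16640) + 5140) + 45270) - 244227) - 1792 = (((63732 + 5140) + 45270) - 244227) - 1792 = ((68872 + 45270) - 244227) - 1792 = (114142 - 244227) - 1792 = -130085 - 1792 = -131877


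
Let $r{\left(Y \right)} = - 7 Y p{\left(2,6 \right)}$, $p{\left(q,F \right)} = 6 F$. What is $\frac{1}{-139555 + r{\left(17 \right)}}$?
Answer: $- \frac{1}{143839} \approx -6.9522 \cdot 10^{-6}$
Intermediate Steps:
$r{\left(Y \right)} = - 252 Y$ ($r{\left(Y \right)} = - 7 Y 6 \cdot 6 = - 7 Y 36 = - 252 Y$)
$\frac{1}{-139555 + r{\left(17 \right)}} = \frac{1}{-139555 - 4284} = \frac{1}{-143839} = - \frac{1}{143839}$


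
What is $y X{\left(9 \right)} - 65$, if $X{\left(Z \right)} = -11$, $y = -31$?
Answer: $276$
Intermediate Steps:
$y X{\left(9 \right)} - 65 = \left(-31\right) \left(-11\right) - 65 = 341 - 65 = 276$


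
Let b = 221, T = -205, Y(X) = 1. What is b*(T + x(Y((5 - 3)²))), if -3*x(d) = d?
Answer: -136136/3 ≈ -45379.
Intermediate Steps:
x(d) = -d/3
b*(T + x(Y((5 - 3)²))) = 221*(-205 - ⅓*1) = 221*(-205 - ⅓) = 221*(-616/3) = -136136/3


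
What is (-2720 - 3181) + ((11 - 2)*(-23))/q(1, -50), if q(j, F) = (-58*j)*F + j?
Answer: -5706336/967 ≈ -5901.1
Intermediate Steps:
q(j, F) = j - 58*F*j (q(j, F) = -58*F*j + j = j - 58*F*j)
(-2720 - 3181) + ((11 - 2)*(-23))/q(1, -50) = (-2720 - 3181) + ((11 - 2)*(-23))/((1*(1 - 58*(-50)))) = -5901 + (9*(-23))/((1*(1 + 2900))) = -5901 - 207/(1*2901) = -5901 - 207/2901 = -5901 - 207*1/2901 = -5901 - 69/967 = -5706336/967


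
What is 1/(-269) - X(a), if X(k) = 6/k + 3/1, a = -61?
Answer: -47674/16409 ≈ -2.9054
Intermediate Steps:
X(k) = 3 + 6/k (X(k) = 6/k + 3*1 = 6/k + 3 = 3 + 6/k)
1/(-269) - X(a) = 1/(-269) - (3 + 6/(-61)) = -1/269 - (3 + 6*(-1/61)) = -1/269 - (3 - 6/61) = -1/269 - 1*177/61 = -1/269 - 177/61 = -47674/16409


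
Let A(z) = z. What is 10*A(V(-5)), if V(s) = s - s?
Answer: 0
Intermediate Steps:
V(s) = 0
10*A(V(-5)) = 10*0 = 0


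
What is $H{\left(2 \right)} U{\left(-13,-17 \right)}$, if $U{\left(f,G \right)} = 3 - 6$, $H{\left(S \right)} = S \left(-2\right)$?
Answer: $12$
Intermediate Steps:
$H{\left(S \right)} = - 2 S$
$U{\left(f,G \right)} = -3$ ($U{\left(f,G \right)} = 3 - 6 = -3$)
$H{\left(2 \right)} U{\left(-13,-17 \right)} = \left(-2\right) 2 \left(-3\right) = \left(-4\right) \left(-3\right) = 12$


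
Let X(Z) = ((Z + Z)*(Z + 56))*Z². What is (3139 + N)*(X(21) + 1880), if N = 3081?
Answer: 8882620280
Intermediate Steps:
X(Z) = 2*Z³*(56 + Z) (X(Z) = ((2*Z)*(56 + Z))*Z² = (2*Z*(56 + Z))*Z² = 2*Z³*(56 + Z))
(3139 + N)*(X(21) + 1880) = (3139 + 3081)*(2*21³*(56 + 21) + 1880) = 6220*(2*9261*77 + 1880) = 6220*(1426194 + 1880) = 6220*1428074 = 8882620280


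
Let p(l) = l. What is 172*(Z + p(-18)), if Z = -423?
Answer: -75852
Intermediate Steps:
172*(Z + p(-18)) = 172*(-423 - 18) = 172*(-441) = -75852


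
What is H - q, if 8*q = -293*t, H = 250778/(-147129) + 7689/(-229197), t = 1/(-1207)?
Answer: -191935789135147/108538349795976 ≈ -1.7684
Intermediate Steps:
t = -1/1207 ≈ -0.00082850
H = -19536280049/11240508471 (H = 250778*(-1/147129) + 7689*(-1/229197) = -250778/147129 - 2563/76399 = -19536280049/11240508471 ≈ -1.7380)
q = 293/9656 (q = (-293*(-1/1207))/8 = (⅛)*(293/1207) = 293/9656 ≈ 0.030344)
H - q = -19536280049/11240508471 - 1*293/9656 = -19536280049/11240508471 - 293/9656 = -191935789135147/108538349795976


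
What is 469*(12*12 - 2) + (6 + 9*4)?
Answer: 66640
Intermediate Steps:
469*(12*12 - 2) + (6 + 9*4) = 469*(144 - 2) + (6 + 36) = 469*142 + 42 = 66598 + 42 = 66640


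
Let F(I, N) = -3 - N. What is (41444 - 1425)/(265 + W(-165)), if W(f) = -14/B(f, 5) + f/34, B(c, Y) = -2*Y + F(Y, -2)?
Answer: 14967106/97771 ≈ 153.08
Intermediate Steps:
B(c, Y) = -1 - 2*Y (B(c, Y) = -2*Y + (-3 - 1*(-2)) = -2*Y + (-3 + 2) = -2*Y - 1 = -1 - 2*Y)
W(f) = 14/11 + f/34 (W(f) = -14/(-1 - 2*5) + f/34 = -14/(-1 - 10) + f*(1/34) = -14/(-11) + f/34 = -14*(-1/11) + f/34 = 14/11 + f/34)
(41444 - 1425)/(265 + W(-165)) = (41444 - 1425)/(265 + (14/11 + (1/34)*(-165))) = 40019/(265 + (14/11 - 165/34)) = 40019/(265 - 1339/374) = 40019/(97771/374) = 40019*(374/97771) = 14967106/97771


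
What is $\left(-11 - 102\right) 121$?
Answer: $-13673$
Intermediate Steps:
$\left(-11 - 102\right) 121 = \left(-113\right) 121 = -13673$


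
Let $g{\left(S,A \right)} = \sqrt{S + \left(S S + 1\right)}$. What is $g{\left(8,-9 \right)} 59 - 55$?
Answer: $-55 + 59 \sqrt{73} \approx 449.1$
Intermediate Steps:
$g{\left(S,A \right)} = \sqrt{1 + S + S^{2}}$ ($g{\left(S,A \right)} = \sqrt{S + \left(S^{2} + 1\right)} = \sqrt{S + \left(1 + S^{2}\right)} = \sqrt{1 + S + S^{2}}$)
$g{\left(8,-9 \right)} 59 - 55 = \sqrt{1 + 8 + 8^{2}} \cdot 59 - 55 = \sqrt{1 + 8 + 64} \cdot 59 - 55 = \sqrt{73} \cdot 59 - 55 = 59 \sqrt{73} - 55 = -55 + 59 \sqrt{73}$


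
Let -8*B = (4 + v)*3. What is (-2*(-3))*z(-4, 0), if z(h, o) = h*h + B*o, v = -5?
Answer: 96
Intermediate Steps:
B = 3/8 (B = -(4 - 5)*3/8 = -(-1)*3/8 = -⅛*(-3) = 3/8 ≈ 0.37500)
z(h, o) = h² + 3*o/8 (z(h, o) = h*h + 3*o/8 = h² + 3*o/8)
(-2*(-3))*z(-4, 0) = (-2*(-3))*((-4)² + (3/8)*0) = 6*(16 + 0) = 6*16 = 96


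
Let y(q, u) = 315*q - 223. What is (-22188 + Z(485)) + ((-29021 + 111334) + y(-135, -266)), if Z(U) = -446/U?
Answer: 8427399/485 ≈ 17376.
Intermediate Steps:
y(q, u) = -223 + 315*q
(-22188 + Z(485)) + ((-29021 + 111334) + y(-135, -266)) = (-22188 - 446/485) + ((-29021 + 111334) + (-223 + 315*(-135))) = (-22188 - 446*1/485) + (82313 + (-223 - 42525)) = (-22188 - 446/485) + (82313 - 42748) = -10761626/485 + 39565 = 8427399/485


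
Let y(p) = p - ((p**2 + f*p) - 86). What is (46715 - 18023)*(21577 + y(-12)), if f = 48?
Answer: 633605436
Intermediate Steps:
y(p) = 86 - p**2 - 47*p (y(p) = p - ((p**2 + 48*p) - 86) = p - (-86 + p**2 + 48*p) = p + (86 - p**2 - 48*p) = 86 - p**2 - 47*p)
(46715 - 18023)*(21577 + y(-12)) = (46715 - 18023)*(21577 + (86 - 1*(-12)**2 - 47*(-12))) = 28692*(21577 + (86 - 1*144 + 564)) = 28692*(21577 + (86 - 144 + 564)) = 28692*(21577 + 506) = 28692*22083 = 633605436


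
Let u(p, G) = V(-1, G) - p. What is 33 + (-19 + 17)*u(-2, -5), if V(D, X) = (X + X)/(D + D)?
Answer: 19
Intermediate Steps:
V(D, X) = X/D (V(D, X) = (2*X)/((2*D)) = (2*X)*(1/(2*D)) = X/D)
u(p, G) = -G - p (u(p, G) = G/(-1) - p = G*(-1) - p = -G - p)
33 + (-19 + 17)*u(-2, -5) = 33 + (-19 + 17)*(-1*(-5) - 1*(-2)) = 33 - 2*(5 + 2) = 33 - 2*7 = 33 - 14 = 19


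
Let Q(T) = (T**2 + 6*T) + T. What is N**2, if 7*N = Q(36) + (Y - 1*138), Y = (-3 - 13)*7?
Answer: 1684804/49 ≈ 34384.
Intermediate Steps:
Y = -112 (Y = -16*7 = -112)
Q(T) = T**2 + 7*T
N = 1298/7 (N = (36*(7 + 36) + (-112 - 1*138))/7 = (36*43 + (-112 - 138))/7 = (1548 - 250)/7 = (1/7)*1298 = 1298/7 ≈ 185.43)
N**2 = (1298/7)**2 = 1684804/49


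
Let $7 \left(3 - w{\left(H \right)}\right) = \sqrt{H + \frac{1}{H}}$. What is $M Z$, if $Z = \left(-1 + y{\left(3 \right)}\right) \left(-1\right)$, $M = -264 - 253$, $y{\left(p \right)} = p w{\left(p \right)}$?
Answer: $4136 - \frac{517 \sqrt{30}}{7} \approx 3731.5$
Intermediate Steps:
$w{\left(H \right)} = 3 - \frac{\sqrt{H + \frac{1}{H}}}{7}$
$y{\left(p \right)} = p \left(3 - \frac{\sqrt{p + \frac{1}{p}}}{7}\right)$
$M = -517$
$Z = -8 + \frac{\sqrt{30}}{7}$ ($Z = \left(-1 + \frac{1}{7} \cdot 3 \left(21 - \sqrt{\frac{1 + 3^{2}}{3}}\right)\right) \left(-1\right) = \left(-1 + \frac{1}{7} \cdot 3 \left(21 - \sqrt{\frac{1 + 9}{3}}\right)\right) \left(-1\right) = \left(-1 + \frac{1}{7} \cdot 3 \left(21 - \sqrt{\frac{1}{3} \cdot 10}\right)\right) \left(-1\right) = \left(-1 + \frac{1}{7} \cdot 3 \left(21 - \sqrt{\frac{10}{3}}\right)\right) \left(-1\right) = \left(-1 + \frac{1}{7} \cdot 3 \left(21 - \frac{\sqrt{30}}{3}\right)\right) \left(-1\right) = \left(-1 + \left(9 - \frac{\sqrt{30}}{7}\right)\right) \left(-1\right) = \left(8 - \frac{\sqrt{30}}{7}\right) \left(-1\right) = -8 + \frac{\sqrt{30}}{7} \approx -7.2175$)
$M Z = - 517 \left(-8 + \frac{\sqrt{30}}{7}\right) = 4136 - \frac{517 \sqrt{30}}{7}$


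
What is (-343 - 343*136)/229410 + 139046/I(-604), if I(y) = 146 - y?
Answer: 1062109987/5735250 ≈ 185.19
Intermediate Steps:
(-343 - 343*136)/229410 + 139046/I(-604) = (-343 - 343*136)/229410 + 139046/(146 - 1*(-604)) = (-343 - 46648)*(1/229410) + 139046/(146 + 604) = -46991*1/229410 + 139046/750 = -46991/229410 + 139046*(1/750) = -46991/229410 + 69523/375 = 1062109987/5735250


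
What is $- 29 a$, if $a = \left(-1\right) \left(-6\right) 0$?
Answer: $0$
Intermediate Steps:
$a = 0$ ($a = 6 \cdot 0 = 0$)
$- 29 a = \left(-29\right) 0 = 0$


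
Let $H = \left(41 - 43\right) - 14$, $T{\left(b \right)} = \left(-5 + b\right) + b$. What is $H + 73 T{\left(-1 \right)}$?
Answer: $-527$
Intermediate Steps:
$T{\left(b \right)} = -5 + 2 b$
$H = -16$ ($H = -2 - 14 = -16$)
$H + 73 T{\left(-1 \right)} = -16 + 73 \left(-5 + 2 \left(-1\right)\right) = -16 + 73 \left(-5 - 2\right) = -16 + 73 \left(-7\right) = -16 - 511 = -527$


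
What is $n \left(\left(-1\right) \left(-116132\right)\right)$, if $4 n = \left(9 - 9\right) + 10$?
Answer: $290330$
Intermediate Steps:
$n = \frac{5}{2}$ ($n = \frac{\left(9 - 9\right) + 10}{4} = \frac{0 + 10}{4} = \frac{1}{4} \cdot 10 = \frac{5}{2} \approx 2.5$)
$n \left(\left(-1\right) \left(-116132\right)\right) = \frac{5 \left(\left(-1\right) \left(-116132\right)\right)}{2} = \frac{5}{2} \cdot 116132 = 290330$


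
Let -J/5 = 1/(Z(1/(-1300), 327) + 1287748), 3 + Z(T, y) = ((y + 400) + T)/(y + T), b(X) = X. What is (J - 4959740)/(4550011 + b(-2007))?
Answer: -2715061152783183455/2489668608252219416 ≈ -1.0905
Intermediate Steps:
Z(T, y) = -3 + (400 + T + y)/(T + y) (Z(T, y) = -3 + ((y + 400) + T)/(y + T) = -3 + ((400 + y) + T)/(T + y) = -3 + (400 + T + y)/(T + y))
J = -2125495/547420056854 (J = -5/(2*(200 - 1/(-1300) - 1*327)/(1/(-1300) + 327) + 1287748) = -5/(2*(200 - 1*(-1/1300) - 327)/(-1/1300 + 327) + 1287748) = -5/(2*(200 + 1/1300 - 327)/(425099/1300) + 1287748) = -5/(2*(1300/425099)*(-165099/1300) + 1287748) = -5/(-330198/425099 + 1287748) = -5/547420056854/425099 = -5*425099/547420056854 = -2125495/547420056854 ≈ -3.8827e-6)
(J - 4959740)/(4550011 + b(-2007)) = (-2125495/547420056854 - 4959740)/(4550011 - 2007) = -2715061152783183455/547420056854/4548004 = -2715061152783183455/547420056854*1/4548004 = -2715061152783183455/2489668608252219416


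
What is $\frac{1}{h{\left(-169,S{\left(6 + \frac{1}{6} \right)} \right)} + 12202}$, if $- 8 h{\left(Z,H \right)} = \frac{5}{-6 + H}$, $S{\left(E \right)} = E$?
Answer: $\frac{4}{48793} \approx 8.1979 \cdot 10^{-5}$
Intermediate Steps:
$h{\left(Z,H \right)} = - \frac{5}{8 \left(-6 + H\right)}$ ($h{\left(Z,H \right)} = - \frac{5 \frac{1}{-6 + H}}{8} = - \frac{5}{8 \left(-6 + H\right)}$)
$\frac{1}{h{\left(-169,S{\left(6 + \frac{1}{6} \right)} \right)} + 12202} = \frac{1}{- \frac{5}{-48 + 8 \left(6 + \frac{1}{6}\right)} + 12202} = \frac{1}{- \frac{5}{-48 + 8 \cdot \frac{37}{6}} + 12202} = \frac{1}{- \frac{5}{-48 + \frac{148}{3}} + 12202} = \frac{1}{- \frac{5}{\frac{4}{3}} + 12202} = \frac{1}{\left(-5\right) \frac{3}{4} + 12202} = \frac{1}{- \frac{15}{4} + 12202} = \frac{1}{\frac{48793}{4}} = \frac{4}{48793}$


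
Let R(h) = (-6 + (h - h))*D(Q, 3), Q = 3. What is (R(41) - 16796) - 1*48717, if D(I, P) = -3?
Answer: -65495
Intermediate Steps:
R(h) = 18 (R(h) = (-6 + (h - h))*(-3) = (-6 + 0)*(-3) = -6*(-3) = 18)
(R(41) - 16796) - 1*48717 = (18 - 16796) - 1*48717 = -16778 - 48717 = -65495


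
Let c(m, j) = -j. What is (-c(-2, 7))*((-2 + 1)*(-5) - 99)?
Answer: -658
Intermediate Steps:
(-c(-2, 7))*((-2 + 1)*(-5) - 99) = (-(-1)*7)*((-2 + 1)*(-5) - 99) = (-1*(-7))*(-1*(-5) - 99) = 7*(5 - 99) = 7*(-94) = -658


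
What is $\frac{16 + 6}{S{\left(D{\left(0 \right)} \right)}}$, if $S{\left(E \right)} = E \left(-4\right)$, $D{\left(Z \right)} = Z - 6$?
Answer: $\frac{11}{12} \approx 0.91667$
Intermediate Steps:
$D{\left(Z \right)} = -6 + Z$ ($D{\left(Z \right)} = Z - 6 = -6 + Z$)
$S{\left(E \right)} = - 4 E$
$\frac{16 + 6}{S{\left(D{\left(0 \right)} \right)}} = \frac{16 + 6}{\left(-4\right) \left(-6 + 0\right)} = \frac{1}{\left(-4\right) \left(-6\right)} 22 = \frac{1}{24} \cdot 22 = \frac{11}{12}$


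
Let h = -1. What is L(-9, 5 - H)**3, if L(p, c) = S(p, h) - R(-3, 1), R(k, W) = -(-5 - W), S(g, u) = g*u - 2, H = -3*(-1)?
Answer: 1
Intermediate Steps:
H = 3
S(g, u) = -2 + g*u
R(k, W) = 5 + W
L(p, c) = -8 - p (L(p, c) = (-2 + p*(-1)) - (5 + 1) = (-2 - p) - 1*6 = (-2 - p) - 6 = -8 - p)
L(-9, 5 - H)**3 = (-8 - 1*(-9))**3 = (-8 + 9)**3 = 1**3 = 1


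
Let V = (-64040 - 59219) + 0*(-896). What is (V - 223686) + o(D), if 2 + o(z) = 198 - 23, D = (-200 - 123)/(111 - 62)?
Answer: -346772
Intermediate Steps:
D = -323/49 ≈ -6.5918
o(z) = 173 (o(z) = -2 + (198 - 23) = -2 + 175 = 173)
V = -123259 (V = -123259 + 0 = -123259)
(V - 223686) + o(D) = (-123259 - 223686) + 173 = -346945 + 173 = -346772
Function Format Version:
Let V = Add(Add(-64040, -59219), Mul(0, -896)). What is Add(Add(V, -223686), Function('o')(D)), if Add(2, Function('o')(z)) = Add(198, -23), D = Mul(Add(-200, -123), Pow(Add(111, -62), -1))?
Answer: -346772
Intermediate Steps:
D = Rational(-323, 49) (D = Mul(-323, Pow(49, -1)) = Mul(-323, Rational(1, 49)) = Rational(-323, 49) ≈ -6.5918)
Function('o')(z) = 173 (Function('o')(z) = Add(-2, Add(198, -23)) = Add(-2, 175) = 173)
V = -123259 (V = Add(-123259, 0) = -123259)
Add(Add(V, -223686), Function('o')(D)) = Add(Add(-123259, -223686), 173) = Add(-346945, 173) = -346772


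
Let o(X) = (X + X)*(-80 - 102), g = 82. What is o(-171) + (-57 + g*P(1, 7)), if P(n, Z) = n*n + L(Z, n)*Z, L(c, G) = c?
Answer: 66287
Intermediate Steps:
P(n, Z) = Z² + n² (P(n, Z) = n*n + Z*Z = n² + Z² = Z² + n²)
o(X) = -364*X (o(X) = (2*X)*(-182) = -364*X)
o(-171) + (-57 + g*P(1, 7)) = -364*(-171) + (-57 + 82*(7² + 1²)) = 62244 + (-57 + 82*(49 + 1)) = 62244 + (-57 + 82*50) = 62244 + (-57 + 4100) = 62244 + 4043 = 66287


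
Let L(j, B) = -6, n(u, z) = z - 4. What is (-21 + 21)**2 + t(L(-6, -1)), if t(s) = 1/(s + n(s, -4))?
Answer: -1/14 ≈ -0.071429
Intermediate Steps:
n(u, z) = -4 + z
t(s) = 1/(-8 + s) (t(s) = 1/(s + (-4 - 4)) = 1/(s - 8) = 1/(-8 + s))
(-21 + 21)**2 + t(L(-6, -1)) = (-21 + 21)**2 + 1/(-8 - 6) = 0**2 + 1/(-14) = 0 - 1/14 = -1/14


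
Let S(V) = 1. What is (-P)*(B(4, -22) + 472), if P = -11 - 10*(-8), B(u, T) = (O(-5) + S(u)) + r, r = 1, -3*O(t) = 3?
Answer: -32637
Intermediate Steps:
O(t) = -1 (O(t) = -1/3*3 = -1)
B(u, T) = 1 (B(u, T) = (-1 + 1) + 1 = 0 + 1 = 1)
P = 69 (P = -11 + 80 = 69)
(-P)*(B(4, -22) + 472) = (-1*69)*(1 + 472) = -69*473 = -32637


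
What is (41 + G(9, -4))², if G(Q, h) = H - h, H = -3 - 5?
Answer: 1369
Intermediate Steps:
H = -8
G(Q, h) = -8 - h
(41 + G(9, -4))² = (41 + (-8 - 1*(-4)))² = (41 + (-8 + 4))² = (41 - 4)² = 37² = 1369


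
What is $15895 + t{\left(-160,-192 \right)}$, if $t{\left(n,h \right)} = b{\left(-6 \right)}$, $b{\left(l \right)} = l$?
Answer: $15889$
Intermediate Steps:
$t{\left(n,h \right)} = -6$
$15895 + t{\left(-160,-192 \right)} = 15895 - 6 = 15889$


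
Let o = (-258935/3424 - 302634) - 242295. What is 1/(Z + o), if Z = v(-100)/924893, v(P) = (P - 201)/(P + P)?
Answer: -79170840800/43148474285398247 ≈ -1.8348e-6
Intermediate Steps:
v(P) = (-201 + P)/(2*P) (v(P) = (-201 + P)/((2*P)) = (-201 + P)*(1/(2*P)) = (-201 + P)/(2*P))
Z = 301/184978600 (Z = ((½)*(-201 - 100)/(-100))/924893 = ((½)*(-1/100)*(-301))*(1/924893) = (301/200)*(1/924893) = 301/184978600 ≈ 1.6272e-6)
o = -1866095831/3424 (o = (-258935*1/3424 - 302634) - 242295 = (-258935/3424 - 302634) - 242295 = -1036477751/3424 - 242295 = -1866095831/3424 ≈ -5.4501e+5)
1/(Z + o) = 1/(301/184978600 - 1866095831/3424) = 1/(-43148474285398247/79170840800) = -79170840800/43148474285398247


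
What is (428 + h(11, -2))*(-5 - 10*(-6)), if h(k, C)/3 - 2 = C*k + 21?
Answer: 23705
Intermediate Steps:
h(k, C) = 69 + 3*C*k (h(k, C) = 6 + 3*(C*k + 21) = 6 + 3*(21 + C*k) = 6 + (63 + 3*C*k) = 69 + 3*C*k)
(428 + h(11, -2))*(-5 - 10*(-6)) = (428 + (69 + 3*(-2)*11))*(-5 - 10*(-6)) = (428 + (69 - 66))*(-5 + 60) = (428 + 3)*55 = 431*55 = 23705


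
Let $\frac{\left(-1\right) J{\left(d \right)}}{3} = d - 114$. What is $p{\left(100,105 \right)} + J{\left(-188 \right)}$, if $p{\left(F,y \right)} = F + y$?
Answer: $1111$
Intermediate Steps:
$J{\left(d \right)} = 342 - 3 d$ ($J{\left(d \right)} = - 3 \left(d - 114\right) = - 3 \left(-114 + d\right) = 342 - 3 d$)
$p{\left(100,105 \right)} + J{\left(-188 \right)} = \left(100 + 105\right) + \left(342 - -564\right) = 205 + \left(342 + 564\right) = 205 + 906 = 1111$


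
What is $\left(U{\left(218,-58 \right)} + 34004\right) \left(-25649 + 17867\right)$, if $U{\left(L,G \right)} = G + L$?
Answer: $-265864248$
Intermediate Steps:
$\left(U{\left(218,-58 \right)} + 34004\right) \left(-25649 + 17867\right) = \left(\left(-58 + 218\right) + 34004\right) \left(-25649 + 17867\right) = \left(160 + 34004\right) \left(-7782\right) = 34164 \left(-7782\right) = -265864248$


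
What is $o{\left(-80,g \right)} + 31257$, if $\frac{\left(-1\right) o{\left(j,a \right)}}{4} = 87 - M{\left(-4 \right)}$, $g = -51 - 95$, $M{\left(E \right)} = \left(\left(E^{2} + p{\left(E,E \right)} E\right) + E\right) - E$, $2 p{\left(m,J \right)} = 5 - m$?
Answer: $30901$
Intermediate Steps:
$p{\left(m,J \right)} = \frac{5}{2} - \frac{m}{2}$ ($p{\left(m,J \right)} = \frac{5 - m}{2} = \frac{5}{2} - \frac{m}{2}$)
$M{\left(E \right)} = E^{2} + E \left(\frac{5}{2} - \frac{E}{2}\right)$ ($M{\left(E \right)} = \left(\left(E^{2} + \left(\frac{5}{2} - \frac{E}{2}\right) E\right) + E\right) - E = \left(\left(E^{2} + E \left(\frac{5}{2} - \frac{E}{2}\right)\right) + E\right) - E = \left(E + E^{2} + E \left(\frac{5}{2} - \frac{E}{2}\right)\right) - E = E^{2} + E \left(\frac{5}{2} - \frac{E}{2}\right)$)
$g = -146$ ($g = -51 - 95 = -146$)
$o{\left(j,a \right)} = -356$ ($o{\left(j,a \right)} = - 4 \left(87 - \frac{1}{2} \left(-4\right) \left(5 - 4\right)\right) = - 4 \left(87 - \frac{1}{2} \left(-4\right) 1\right) = - 4 \left(87 - -2\right) = - 4 \left(87 + 2\right) = \left(-4\right) 89 = -356$)
$o{\left(-80,g \right)} + 31257 = -356 + 31257 = 30901$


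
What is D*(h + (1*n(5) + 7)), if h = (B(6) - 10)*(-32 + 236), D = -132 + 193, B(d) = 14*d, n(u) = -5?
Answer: 920978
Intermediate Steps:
D = 61
h = 15096 (h = (14*6 - 10)*(-32 + 236) = (84 - 10)*204 = 74*204 = 15096)
D*(h + (1*n(5) + 7)) = 61*(15096 + (1*(-5) + 7)) = 61*(15096 + (-5 + 7)) = 61*(15096 + 2) = 61*15098 = 920978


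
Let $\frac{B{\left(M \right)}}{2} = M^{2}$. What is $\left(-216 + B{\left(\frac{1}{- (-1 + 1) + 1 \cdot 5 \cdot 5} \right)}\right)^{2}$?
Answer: $\frac{18224460004}{390625} \approx 46655.0$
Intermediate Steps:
$B{\left(M \right)} = 2 M^{2}$
$\left(-216 + B{\left(\frac{1}{- (-1 + 1) + 1 \cdot 5 \cdot 5} \right)}\right)^{2} = \left(-216 + 2 \left(\frac{1}{- (-1 + 1) + 1 \cdot 5 \cdot 5}\right)^{2}\right)^{2} = \left(-216 + 2 \left(\frac{1}{\left(-1\right) 0 + 5 \cdot 5}\right)^{2}\right)^{2} = \left(-216 + 2 \left(\frac{1}{0 + 25}\right)^{2}\right)^{2} = \left(-216 + 2 \left(\frac{1}{25}\right)^{2}\right)^{2} = \left(-216 + \frac{2}{625}\right)^{2} = \left(- \frac{134998}{625}\right)^{2} = \frac{18224460004}{390625}$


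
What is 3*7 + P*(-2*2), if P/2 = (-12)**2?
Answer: -1131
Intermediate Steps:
P = 288 (P = 2*(-12)**2 = 2*144 = 288)
3*7 + P*(-2*2) = 3*7 + 288*(-2*2) = 21 + 288*(-4) = 21 - 1152 = -1131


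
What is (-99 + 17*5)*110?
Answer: -1540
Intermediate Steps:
(-99 + 17*5)*110 = (-99 + 85)*110 = -14*110 = -1540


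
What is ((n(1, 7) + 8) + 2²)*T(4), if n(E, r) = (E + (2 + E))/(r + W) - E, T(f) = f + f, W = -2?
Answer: 472/5 ≈ 94.400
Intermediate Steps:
T(f) = 2*f
n(E, r) = -E + (2 + 2*E)/(-2 + r) (n(E, r) = (E + (2 + E))/(r - 2) - E = (2 + 2*E)/(-2 + r) - E = -E + (2 + 2*E)/(-2 + r))
((n(1, 7) + 8) + 2²)*T(4) = (((2 + 4*1 - 1*1*7)/(-2 + 7) + 8) + 2²)*(2*4) = (((2 + 4 - 7)/5 + 8) + 4)*8 = (((⅕)*(-1) + 8) + 4)*8 = ((-⅕ + 8) + 4)*8 = (39/5 + 4)*8 = (59/5)*8 = 472/5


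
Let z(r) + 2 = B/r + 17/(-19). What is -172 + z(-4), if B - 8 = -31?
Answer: -12855/76 ≈ -169.14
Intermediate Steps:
B = -23 (B = 8 - 31 = -23)
z(r) = -55/19 - 23/r (z(r) = -2 + (-23/r + 17/(-19)) = -2 + (-23/r + 17*(-1/19)) = -2 + (-23/r - 17/19) = -2 + (-17/19 - 23/r) = -55/19 - 23/r)
-172 + z(-4) = -172 + (-55/19 - 23/(-4)) = -172 + (-55/19 - 23*(-¼)) = -172 + (-55/19 + 23/4) = -172 + 217/76 = -12855/76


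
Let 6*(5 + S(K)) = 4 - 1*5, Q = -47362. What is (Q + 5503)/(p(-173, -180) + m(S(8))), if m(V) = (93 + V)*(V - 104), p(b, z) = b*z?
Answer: -1506924/775855 ≈ -1.9423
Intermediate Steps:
S(K) = -31/6 (S(K) = -5 + (4 - 1*5)/6 = -5 + (4 - 5)/6 = -5 + (⅙)*(-1) = -5 - ⅙ = -31/6)
m(V) = (-104 + V)*(93 + V) (m(V) = (93 + V)*(-104 + V) = (-104 + V)*(93 + V))
(Q + 5503)/(p(-173, -180) + m(S(8))) = (-47362 + 5503)/(-173*(-180) + (-9672 + (-31/6)² - 11*(-31/6))) = -41859/(31140 + (-9672 + 961/36 + 341/6)) = -41859/(31140 - 345185/36) = -41859/775855/36 = -41859*36/775855 = -1506924/775855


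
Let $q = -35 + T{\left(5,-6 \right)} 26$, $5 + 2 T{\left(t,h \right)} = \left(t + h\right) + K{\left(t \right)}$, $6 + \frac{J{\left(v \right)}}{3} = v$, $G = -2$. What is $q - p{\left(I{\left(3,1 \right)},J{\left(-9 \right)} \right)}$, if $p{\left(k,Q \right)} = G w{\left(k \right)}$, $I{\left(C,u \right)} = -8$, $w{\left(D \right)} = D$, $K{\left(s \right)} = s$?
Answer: $-64$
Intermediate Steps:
$J{\left(v \right)} = -18 + 3 v$
$T{\left(t,h \right)} = - \frac{5}{2} + t + \frac{h}{2}$ ($T{\left(t,h \right)} = - \frac{5}{2} + \frac{\left(t + h\right) + t}{2} = - \frac{5}{2} + \frac{\left(h + t\right) + t}{2} = - \frac{5}{2} + \frac{h + 2 t}{2} = - \frac{5}{2} + \left(t + \frac{h}{2}\right) = - \frac{5}{2} + t + \frac{h}{2}$)
$p{\left(k,Q \right)} = - 2 k$
$q = -48$ ($q = -35 + \left(- \frac{5}{2} + 5 + \frac{1}{2} \left(-6\right)\right) 26 = -35 + \left(- \frac{5}{2} + 5 - 3\right) 26 = -35 - 13 = -48$)
$q - p{\left(I{\left(3,1 \right)},J{\left(-9 \right)} \right)} = -48 - \left(-2\right) \left(-8\right) = -48 - 16 = -64$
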